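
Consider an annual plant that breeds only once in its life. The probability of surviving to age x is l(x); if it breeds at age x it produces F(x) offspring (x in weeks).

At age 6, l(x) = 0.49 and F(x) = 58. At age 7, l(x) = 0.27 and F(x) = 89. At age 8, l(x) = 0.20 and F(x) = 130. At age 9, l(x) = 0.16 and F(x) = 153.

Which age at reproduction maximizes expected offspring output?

Expected offspring if breeding at age x = l(x) × F(x):
  age 6: 0.49 × 58 = 28.420
  age 7: 0.27 × 89 = 24.030
  age 8: 0.20 × 130 = 26.000
  age 9: 0.16 × 153 = 24.480
Maximum at age 6 (28.420).

6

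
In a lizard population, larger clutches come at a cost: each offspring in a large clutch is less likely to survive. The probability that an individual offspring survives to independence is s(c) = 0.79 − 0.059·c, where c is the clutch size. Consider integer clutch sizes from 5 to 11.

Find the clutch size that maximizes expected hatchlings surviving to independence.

7

Expected hatchlings surviving to independence = c × s(c):
  c=5: 5 × 0.495 = 2.475
  c=6: 6 × 0.436 = 2.616
  c=7: 7 × 0.377 = 2.639
  c=8: 8 × 0.318 = 2.544
  c=9: 9 × 0.259 = 2.331
  c=10: 10 × 0.200 = 2.000
  c=11: 11 × 0.141 = 1.551
Maximum at c = 7 (2.639 hatchlings surviving to independence).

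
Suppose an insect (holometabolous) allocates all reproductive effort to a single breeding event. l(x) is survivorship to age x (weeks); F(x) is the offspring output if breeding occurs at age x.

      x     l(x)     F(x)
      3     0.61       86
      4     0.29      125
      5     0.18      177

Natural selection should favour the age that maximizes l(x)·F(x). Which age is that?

Expected offspring if breeding at age x = l(x) × F(x):
  age 3: 0.61 × 86 = 52.460
  age 4: 0.29 × 125 = 36.250
  age 5: 0.18 × 177 = 31.860
Maximum at age 3 (52.460).

3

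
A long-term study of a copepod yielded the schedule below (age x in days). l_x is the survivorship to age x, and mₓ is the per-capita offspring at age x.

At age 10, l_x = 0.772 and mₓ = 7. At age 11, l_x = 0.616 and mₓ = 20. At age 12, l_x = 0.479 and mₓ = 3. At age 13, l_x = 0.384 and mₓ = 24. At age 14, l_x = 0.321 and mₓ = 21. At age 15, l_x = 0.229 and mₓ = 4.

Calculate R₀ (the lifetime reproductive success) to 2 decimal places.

36.03

R₀ = Σ l_x mₓ:
  age 10: 0.772 × 7 = 5.4040
  age 11: 0.616 × 20 = 12.3200
  age 12: 0.479 × 3 = 1.4370
  age 13: 0.384 × 24 = 9.2160
  age 14: 0.321 × 21 = 6.7410
  age 15: 0.229 × 4 = 0.9160
R₀ = 5.4040 + 12.3200 + 1.4370 + 9.2160 + 6.7410 + 0.9160 = 36.0340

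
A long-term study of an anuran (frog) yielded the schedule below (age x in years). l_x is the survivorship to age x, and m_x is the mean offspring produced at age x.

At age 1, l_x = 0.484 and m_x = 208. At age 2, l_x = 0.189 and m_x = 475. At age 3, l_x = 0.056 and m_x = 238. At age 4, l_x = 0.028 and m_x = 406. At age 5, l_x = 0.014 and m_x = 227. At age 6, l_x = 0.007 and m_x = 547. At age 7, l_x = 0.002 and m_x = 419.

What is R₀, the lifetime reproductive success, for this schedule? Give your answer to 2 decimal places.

222.99

R₀ = Σ l_x m_x:
  age 1: 0.484 × 208 = 100.6720
  age 2: 0.189 × 475 = 89.7750
  age 3: 0.056 × 238 = 13.3280
  age 4: 0.028 × 406 = 11.3680
  age 5: 0.014 × 227 = 3.1780
  age 6: 0.007 × 547 = 3.8290
  age 7: 0.002 × 419 = 0.8380
R₀ = 100.6720 + 89.7750 + 13.3280 + 11.3680 + 3.1780 + 3.8290 + 0.8380 = 222.9880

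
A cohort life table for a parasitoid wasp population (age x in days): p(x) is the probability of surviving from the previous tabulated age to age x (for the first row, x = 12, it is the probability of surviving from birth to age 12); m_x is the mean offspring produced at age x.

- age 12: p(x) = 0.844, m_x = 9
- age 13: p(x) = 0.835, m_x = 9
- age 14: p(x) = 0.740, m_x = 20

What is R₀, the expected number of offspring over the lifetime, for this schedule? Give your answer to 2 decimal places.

24.37

Survivorship from birth: l_x = p_12·p_13·…·p_x.
  l_12 = 0.84400
  l_13 = 0.70474
  l_14 = 0.52151
R₀ = Σ l_x m_x:
  age 12: 0.84400 × 9 = 7.5960
  age 13: 0.70474 × 9 = 6.3427
  age 14: 0.52151 × 20 = 10.4302
R₀ = 7.5960 + 6.3427 + 10.4302 = 24.3689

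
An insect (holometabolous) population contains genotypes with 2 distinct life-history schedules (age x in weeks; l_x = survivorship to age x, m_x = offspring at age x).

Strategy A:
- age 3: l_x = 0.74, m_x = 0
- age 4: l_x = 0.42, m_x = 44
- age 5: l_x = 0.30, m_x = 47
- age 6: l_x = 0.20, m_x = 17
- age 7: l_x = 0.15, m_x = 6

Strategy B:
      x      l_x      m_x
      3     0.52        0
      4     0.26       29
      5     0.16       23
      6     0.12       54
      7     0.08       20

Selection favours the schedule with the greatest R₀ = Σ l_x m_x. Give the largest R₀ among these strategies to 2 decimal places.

Strategy A: R₀ = 0.74×0 + 0.42×44 + 0.30×47 + 0.20×17 + 0.15×6 = 36.8800
Strategy B: R₀ = 0.52×0 + 0.26×29 + 0.16×23 + 0.12×54 + 0.08×20 = 19.3000
Highest R₀: strategy A with 36.8800.

36.88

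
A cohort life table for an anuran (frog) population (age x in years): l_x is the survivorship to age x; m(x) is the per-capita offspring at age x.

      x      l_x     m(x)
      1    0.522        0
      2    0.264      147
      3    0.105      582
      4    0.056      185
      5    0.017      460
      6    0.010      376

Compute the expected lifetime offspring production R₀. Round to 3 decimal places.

121.858

R₀ = Σ l_x m(x):
  age 1: 0.522 × 0 = 0.0000
  age 2: 0.264 × 147 = 38.8080
  age 3: 0.105 × 582 = 61.1100
  age 4: 0.056 × 185 = 10.3600
  age 5: 0.017 × 460 = 7.8200
  age 6: 0.010 × 376 = 3.7600
R₀ = 0.0000 + 38.8080 + 61.1100 + 10.3600 + 7.8200 + 3.7600 = 121.8580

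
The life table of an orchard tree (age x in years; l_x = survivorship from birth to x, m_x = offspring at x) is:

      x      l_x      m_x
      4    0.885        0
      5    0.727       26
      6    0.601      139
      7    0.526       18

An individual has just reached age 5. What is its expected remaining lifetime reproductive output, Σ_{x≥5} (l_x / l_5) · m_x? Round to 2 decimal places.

153.93

l_5 = 0.727. Conditional survival from age 5 to x is l_x / l_5.
  x=5: (0.727/0.727) × 26 = 26.0000
  x=6: (0.601/0.727) × 139 = 114.9092
  x=7: (0.526/0.727) × 18 = 13.0234
Sum = 26.0000 + 114.9092 + 13.0234 = 153.9326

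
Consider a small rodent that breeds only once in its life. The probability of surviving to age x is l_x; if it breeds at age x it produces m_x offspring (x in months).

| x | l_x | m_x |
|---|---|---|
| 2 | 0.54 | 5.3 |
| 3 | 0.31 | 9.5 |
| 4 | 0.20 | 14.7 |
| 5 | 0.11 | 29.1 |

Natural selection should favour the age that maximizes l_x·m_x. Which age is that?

5

Expected offspring if breeding at age x = l_x × m_x:
  age 2: 0.54 × 5.3 = 2.862
  age 3: 0.31 × 9.5 = 2.945
  age 4: 0.20 × 14.7 = 2.940
  age 5: 0.11 × 29.1 = 3.201
Maximum at age 5 (3.201).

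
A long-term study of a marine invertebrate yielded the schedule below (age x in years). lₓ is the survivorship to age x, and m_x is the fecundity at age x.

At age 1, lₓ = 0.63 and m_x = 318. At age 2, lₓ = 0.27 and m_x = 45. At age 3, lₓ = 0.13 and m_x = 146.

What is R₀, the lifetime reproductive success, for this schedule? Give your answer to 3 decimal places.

231.470

R₀ = Σ lₓ m_x:
  age 1: 0.63 × 318 = 200.3400
  age 2: 0.27 × 45 = 12.1500
  age 3: 0.13 × 146 = 18.9800
R₀ = 200.3400 + 12.1500 + 18.9800 = 231.4700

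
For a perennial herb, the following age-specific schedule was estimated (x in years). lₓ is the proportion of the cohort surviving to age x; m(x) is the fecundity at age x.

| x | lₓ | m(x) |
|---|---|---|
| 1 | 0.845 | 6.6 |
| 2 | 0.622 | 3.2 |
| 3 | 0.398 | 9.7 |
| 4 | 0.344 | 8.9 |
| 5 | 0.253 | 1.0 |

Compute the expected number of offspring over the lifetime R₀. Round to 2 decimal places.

14.74

R₀ = Σ lₓ m(x):
  age 1: 0.845 × 6.6 = 5.5770
  age 2: 0.622 × 3.2 = 1.9904
  age 3: 0.398 × 9.7 = 3.8606
  age 4: 0.344 × 8.9 = 3.0616
  age 5: 0.253 × 1.0 = 0.2530
R₀ = 5.5770 + 1.9904 + 3.8606 + 3.0616 + 0.2530 = 14.7426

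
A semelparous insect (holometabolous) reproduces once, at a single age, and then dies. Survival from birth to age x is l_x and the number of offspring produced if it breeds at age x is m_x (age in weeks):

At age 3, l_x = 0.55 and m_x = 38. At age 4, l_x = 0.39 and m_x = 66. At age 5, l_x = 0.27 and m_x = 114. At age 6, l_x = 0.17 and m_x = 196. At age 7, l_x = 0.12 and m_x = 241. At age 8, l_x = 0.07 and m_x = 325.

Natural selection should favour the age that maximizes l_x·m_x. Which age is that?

6

Expected offspring if breeding at age x = l_x × m_x:
  age 3: 0.55 × 38 = 20.900
  age 4: 0.39 × 66 = 25.740
  age 5: 0.27 × 114 = 30.780
  age 6: 0.17 × 196 = 33.320
  age 7: 0.12 × 241 = 28.920
  age 8: 0.07 × 325 = 22.750
Maximum at age 6 (33.320).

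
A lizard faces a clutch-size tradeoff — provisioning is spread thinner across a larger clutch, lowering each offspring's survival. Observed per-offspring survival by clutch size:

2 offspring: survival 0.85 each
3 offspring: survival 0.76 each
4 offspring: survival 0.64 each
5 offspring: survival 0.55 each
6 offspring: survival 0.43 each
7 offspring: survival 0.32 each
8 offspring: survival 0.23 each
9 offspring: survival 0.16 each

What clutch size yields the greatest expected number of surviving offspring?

Expected surviving offspring = c × s(c):
  c=2: 2 × 0.85 = 1.700
  c=3: 3 × 0.76 = 2.280
  c=4: 4 × 0.64 = 2.560
  c=5: 5 × 0.55 = 2.750
  c=6: 6 × 0.43 = 2.580
  c=7: 7 × 0.32 = 2.240
  c=8: 8 × 0.23 = 1.840
  c=9: 9 × 0.16 = 1.440
Maximum at c = 5 (2.750 surviving offspring).

5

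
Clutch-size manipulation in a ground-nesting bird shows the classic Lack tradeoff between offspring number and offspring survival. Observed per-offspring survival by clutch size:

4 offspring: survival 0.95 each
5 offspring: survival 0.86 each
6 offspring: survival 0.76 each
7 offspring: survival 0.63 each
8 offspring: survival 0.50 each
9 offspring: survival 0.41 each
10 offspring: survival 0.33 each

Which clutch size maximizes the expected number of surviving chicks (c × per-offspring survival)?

Expected surviving chicks = c × s(c):
  c=4: 4 × 0.95 = 3.800
  c=5: 5 × 0.86 = 4.300
  c=6: 6 × 0.76 = 4.560
  c=7: 7 × 0.63 = 4.410
  c=8: 8 × 0.50 = 4.000
  c=9: 9 × 0.41 = 3.690
  c=10: 10 × 0.33 = 3.300
Maximum at c = 6 (4.560 surviving chicks).

6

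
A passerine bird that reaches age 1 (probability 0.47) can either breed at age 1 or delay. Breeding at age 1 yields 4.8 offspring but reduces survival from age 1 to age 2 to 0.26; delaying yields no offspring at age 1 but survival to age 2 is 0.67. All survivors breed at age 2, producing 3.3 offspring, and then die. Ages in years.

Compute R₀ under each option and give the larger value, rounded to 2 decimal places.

2.66

breed at age 1: R₀ = 0.47 × (4.8 + 0.26 × 3.3) = 0.47 × 5.6580 = 2.6593
delay to age 2: R₀ = 0.47 × (0.67 × 3.3) = 0.47 × 2.2110 = 1.0392
Higher: breed at age 1 (2.6593).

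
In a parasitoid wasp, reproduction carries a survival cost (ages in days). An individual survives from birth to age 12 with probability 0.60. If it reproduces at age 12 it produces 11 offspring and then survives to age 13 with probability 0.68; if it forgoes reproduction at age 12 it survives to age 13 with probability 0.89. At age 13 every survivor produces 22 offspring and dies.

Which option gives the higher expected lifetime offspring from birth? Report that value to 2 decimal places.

breed at age 12: R₀ = 0.60 × (11 + 0.68 × 22) = 0.60 × 25.9600 = 15.5760
delay to age 13: R₀ = 0.60 × (0.89 × 22) = 0.60 × 19.5800 = 11.7480
Higher: breed at age 12 (15.5760).

15.58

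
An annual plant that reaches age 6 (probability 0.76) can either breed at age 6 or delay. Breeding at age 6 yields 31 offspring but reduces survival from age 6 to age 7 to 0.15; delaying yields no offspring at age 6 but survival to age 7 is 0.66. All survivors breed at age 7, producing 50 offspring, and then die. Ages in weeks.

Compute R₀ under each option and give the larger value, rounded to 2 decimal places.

29.26

breed at age 6: R₀ = 0.76 × (31 + 0.15 × 50) = 0.76 × 38.5000 = 29.2600
delay to age 7: R₀ = 0.76 × (0.66 × 50) = 0.76 × 33.0000 = 25.0800
Higher: breed at age 6 (29.2600).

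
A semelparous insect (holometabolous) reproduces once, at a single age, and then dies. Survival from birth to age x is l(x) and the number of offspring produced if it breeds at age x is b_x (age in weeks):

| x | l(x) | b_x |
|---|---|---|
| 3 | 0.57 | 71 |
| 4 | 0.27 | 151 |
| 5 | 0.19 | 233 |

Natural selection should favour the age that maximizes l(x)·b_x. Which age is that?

Expected offspring if breeding at age x = l(x) × b_x:
  age 3: 0.57 × 71 = 40.470
  age 4: 0.27 × 151 = 40.770
  age 5: 0.19 × 233 = 44.270
Maximum at age 5 (44.270).

5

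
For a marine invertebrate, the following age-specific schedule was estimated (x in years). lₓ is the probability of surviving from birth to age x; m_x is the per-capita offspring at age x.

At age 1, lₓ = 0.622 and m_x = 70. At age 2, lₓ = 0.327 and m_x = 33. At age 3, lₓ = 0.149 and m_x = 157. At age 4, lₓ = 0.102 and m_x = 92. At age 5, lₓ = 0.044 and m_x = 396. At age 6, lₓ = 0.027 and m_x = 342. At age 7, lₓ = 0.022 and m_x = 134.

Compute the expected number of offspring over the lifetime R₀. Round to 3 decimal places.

116.714

R₀ = Σ lₓ m_x:
  age 1: 0.622 × 70 = 43.5400
  age 2: 0.327 × 33 = 10.7910
  age 3: 0.149 × 157 = 23.3930
  age 4: 0.102 × 92 = 9.3840
  age 5: 0.044 × 396 = 17.4240
  age 6: 0.027 × 342 = 9.2340
  age 7: 0.022 × 134 = 2.9480
R₀ = 43.5400 + 10.7910 + 23.3930 + 9.3840 + 17.4240 + 9.2340 + 2.9480 = 116.7140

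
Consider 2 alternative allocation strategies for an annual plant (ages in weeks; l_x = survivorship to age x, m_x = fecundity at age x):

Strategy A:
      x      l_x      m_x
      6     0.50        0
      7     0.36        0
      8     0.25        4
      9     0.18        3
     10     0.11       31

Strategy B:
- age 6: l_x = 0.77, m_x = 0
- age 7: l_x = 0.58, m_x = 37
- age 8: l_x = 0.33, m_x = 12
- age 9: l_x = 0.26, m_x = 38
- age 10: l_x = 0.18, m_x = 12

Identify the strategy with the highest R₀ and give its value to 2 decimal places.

37.46

Strategy A: R₀ = 0.50×0 + 0.36×0 + 0.25×4 + 0.18×3 + 0.11×31 = 4.9500
Strategy B: R₀ = 0.77×0 + 0.58×37 + 0.33×12 + 0.26×38 + 0.18×12 = 37.4600
Highest R₀: strategy B with 37.4600.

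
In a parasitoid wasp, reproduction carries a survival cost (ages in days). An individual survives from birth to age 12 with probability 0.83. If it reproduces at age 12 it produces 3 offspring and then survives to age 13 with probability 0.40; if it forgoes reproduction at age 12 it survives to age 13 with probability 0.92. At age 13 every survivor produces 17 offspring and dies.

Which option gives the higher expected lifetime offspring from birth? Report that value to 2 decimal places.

breed at age 12: R₀ = 0.83 × (3 + 0.40 × 17) = 0.83 × 9.8000 = 8.1340
delay to age 13: R₀ = 0.83 × (0.92 × 17) = 0.83 × 15.6400 = 12.9812
Higher: delay to age 13 (12.9812).

12.98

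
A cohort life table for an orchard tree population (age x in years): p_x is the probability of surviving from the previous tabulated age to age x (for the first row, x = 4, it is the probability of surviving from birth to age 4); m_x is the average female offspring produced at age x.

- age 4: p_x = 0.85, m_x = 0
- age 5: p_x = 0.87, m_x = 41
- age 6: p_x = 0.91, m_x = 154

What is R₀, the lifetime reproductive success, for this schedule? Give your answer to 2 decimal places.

133.95

Survivorship from birth: l_x = p_4·p_5·…·p_x.
  l_4 = 0.85000
  l_5 = 0.73950
  l_6 = 0.67295
R₀ = Σ l_x m_x:
  age 4: 0.85000 × 0 = 0.0000
  age 5: 0.73950 × 41 = 30.3195
  age 6: 0.67295 × 154 = 103.6343
R₀ = 0.0000 + 30.3195 + 103.6343 = 133.9538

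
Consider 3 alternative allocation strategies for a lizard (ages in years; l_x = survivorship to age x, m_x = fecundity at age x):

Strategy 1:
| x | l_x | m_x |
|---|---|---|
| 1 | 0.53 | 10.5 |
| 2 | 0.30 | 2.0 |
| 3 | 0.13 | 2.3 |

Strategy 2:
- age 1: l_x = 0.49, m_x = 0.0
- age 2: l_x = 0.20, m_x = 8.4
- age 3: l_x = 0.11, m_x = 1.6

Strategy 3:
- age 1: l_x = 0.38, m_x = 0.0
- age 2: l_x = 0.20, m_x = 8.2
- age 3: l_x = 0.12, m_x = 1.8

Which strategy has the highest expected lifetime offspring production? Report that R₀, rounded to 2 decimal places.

6.46

Strategy 1: R₀ = 0.53×10.5 + 0.30×2.0 + 0.13×2.3 = 6.4640
Strategy 2: R₀ = 0.49×0.0 + 0.20×8.4 + 0.11×1.6 = 1.8560
Strategy 3: R₀ = 0.38×0.0 + 0.20×8.2 + 0.12×1.8 = 1.8560
Highest R₀: strategy 1 with 6.4640.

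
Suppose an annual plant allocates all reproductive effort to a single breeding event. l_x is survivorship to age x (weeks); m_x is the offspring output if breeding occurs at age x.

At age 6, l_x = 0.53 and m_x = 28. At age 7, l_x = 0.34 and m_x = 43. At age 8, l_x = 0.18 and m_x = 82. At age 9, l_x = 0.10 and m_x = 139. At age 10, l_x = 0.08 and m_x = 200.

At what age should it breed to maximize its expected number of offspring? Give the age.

Expected offspring if breeding at age x = l_x × m_x:
  age 6: 0.53 × 28 = 14.840
  age 7: 0.34 × 43 = 14.620
  age 8: 0.18 × 82 = 14.760
  age 9: 0.10 × 139 = 13.900
  age 10: 0.08 × 200 = 16.000
Maximum at age 10 (16.000).

10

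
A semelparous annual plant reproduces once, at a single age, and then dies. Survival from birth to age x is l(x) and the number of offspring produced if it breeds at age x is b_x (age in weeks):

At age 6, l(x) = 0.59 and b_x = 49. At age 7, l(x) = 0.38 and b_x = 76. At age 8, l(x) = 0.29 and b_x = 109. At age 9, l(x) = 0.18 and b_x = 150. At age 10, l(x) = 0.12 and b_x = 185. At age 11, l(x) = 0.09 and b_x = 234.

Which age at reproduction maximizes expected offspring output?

8

Expected offspring if breeding at age x = l(x) × b_x:
  age 6: 0.59 × 49 = 28.910
  age 7: 0.38 × 76 = 28.880
  age 8: 0.29 × 109 = 31.610
  age 9: 0.18 × 150 = 27.000
  age 10: 0.12 × 185 = 22.200
  age 11: 0.09 × 234 = 21.060
Maximum at age 8 (31.610).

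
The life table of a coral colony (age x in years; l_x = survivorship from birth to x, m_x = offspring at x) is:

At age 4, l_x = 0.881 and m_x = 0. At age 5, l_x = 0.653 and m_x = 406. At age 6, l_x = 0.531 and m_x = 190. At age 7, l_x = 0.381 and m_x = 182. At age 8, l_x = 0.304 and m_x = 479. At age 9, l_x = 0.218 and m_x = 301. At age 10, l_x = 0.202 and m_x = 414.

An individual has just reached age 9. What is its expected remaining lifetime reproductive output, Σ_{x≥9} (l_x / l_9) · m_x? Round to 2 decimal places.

l_9 = 0.218. Conditional survival from age 9 to x is l_x / l_9.
  x=9: (0.218/0.218) × 301 = 301.0000
  x=10: (0.202/0.218) × 414 = 383.6147
Sum = 301.0000 + 383.6147 = 684.6147

684.61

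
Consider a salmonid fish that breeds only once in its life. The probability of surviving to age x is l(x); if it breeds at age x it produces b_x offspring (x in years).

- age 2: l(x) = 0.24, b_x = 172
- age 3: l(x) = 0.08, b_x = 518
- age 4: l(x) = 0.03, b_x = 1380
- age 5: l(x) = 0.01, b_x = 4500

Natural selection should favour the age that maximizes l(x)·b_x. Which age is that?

5

Expected offspring if breeding at age x = l(x) × b_x:
  age 2: 0.24 × 172 = 41.280
  age 3: 0.08 × 518 = 41.440
  age 4: 0.03 × 1380 = 41.400
  age 5: 0.01 × 4500 = 45.000
Maximum at age 5 (45.000).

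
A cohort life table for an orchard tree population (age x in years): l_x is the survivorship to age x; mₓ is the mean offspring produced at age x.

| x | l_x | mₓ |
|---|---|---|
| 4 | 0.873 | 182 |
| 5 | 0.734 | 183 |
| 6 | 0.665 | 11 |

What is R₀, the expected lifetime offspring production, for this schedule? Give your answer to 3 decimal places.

300.523

R₀ = Σ l_x mₓ:
  age 4: 0.873 × 182 = 158.8860
  age 5: 0.734 × 183 = 134.3220
  age 6: 0.665 × 11 = 7.3150
R₀ = 158.8860 + 134.3220 + 7.3150 = 300.5230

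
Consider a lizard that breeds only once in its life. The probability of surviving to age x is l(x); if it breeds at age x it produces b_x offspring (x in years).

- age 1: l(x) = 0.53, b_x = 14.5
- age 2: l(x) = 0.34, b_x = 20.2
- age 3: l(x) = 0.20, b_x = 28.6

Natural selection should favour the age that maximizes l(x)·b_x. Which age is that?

1

Expected offspring if breeding at age x = l(x) × b_x:
  age 1: 0.53 × 14.5 = 7.685
  age 2: 0.34 × 20.2 = 6.868
  age 3: 0.20 × 28.6 = 5.720
Maximum at age 1 (7.685).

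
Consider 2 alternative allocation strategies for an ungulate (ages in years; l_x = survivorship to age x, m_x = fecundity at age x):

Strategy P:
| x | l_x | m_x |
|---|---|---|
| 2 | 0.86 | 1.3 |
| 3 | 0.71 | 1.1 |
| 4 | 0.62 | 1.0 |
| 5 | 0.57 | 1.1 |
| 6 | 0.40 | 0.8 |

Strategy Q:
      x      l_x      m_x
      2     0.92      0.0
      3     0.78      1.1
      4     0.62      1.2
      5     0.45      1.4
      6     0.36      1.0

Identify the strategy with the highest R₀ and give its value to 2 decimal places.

Strategy P: R₀ = 0.86×1.3 + 0.71×1.1 + 0.62×1.0 + 0.57×1.1 + 0.40×0.8 = 3.4660
Strategy Q: R₀ = 0.92×0.0 + 0.78×1.1 + 0.62×1.2 + 0.45×1.4 + 0.36×1.0 = 2.5920
Highest R₀: strategy P with 3.4660.

3.47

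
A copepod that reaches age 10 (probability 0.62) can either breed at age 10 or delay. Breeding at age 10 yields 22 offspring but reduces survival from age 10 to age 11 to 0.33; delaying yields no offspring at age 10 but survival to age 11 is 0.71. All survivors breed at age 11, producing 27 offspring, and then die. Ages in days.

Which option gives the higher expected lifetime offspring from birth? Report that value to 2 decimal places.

19.16

breed at age 10: R₀ = 0.62 × (22 + 0.33 × 27) = 0.62 × 30.9100 = 19.1642
delay to age 11: R₀ = 0.62 × (0.71 × 27) = 0.62 × 19.1700 = 11.8854
Higher: breed at age 10 (19.1642).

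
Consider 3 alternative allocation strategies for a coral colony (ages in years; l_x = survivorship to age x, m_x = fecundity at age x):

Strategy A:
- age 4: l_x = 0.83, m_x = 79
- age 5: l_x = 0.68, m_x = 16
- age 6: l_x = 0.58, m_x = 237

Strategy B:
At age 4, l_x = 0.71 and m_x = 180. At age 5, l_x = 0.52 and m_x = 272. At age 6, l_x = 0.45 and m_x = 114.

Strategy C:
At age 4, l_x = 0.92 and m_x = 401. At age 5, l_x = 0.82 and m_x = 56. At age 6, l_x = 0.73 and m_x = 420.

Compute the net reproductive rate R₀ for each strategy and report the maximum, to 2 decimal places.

Strategy A: R₀ = 0.83×79 + 0.68×16 + 0.58×237 = 213.9100
Strategy B: R₀ = 0.71×180 + 0.52×272 + 0.45×114 = 320.5400
Strategy C: R₀ = 0.92×401 + 0.82×56 + 0.73×420 = 721.4400
Highest R₀: strategy C with 721.4400.

721.44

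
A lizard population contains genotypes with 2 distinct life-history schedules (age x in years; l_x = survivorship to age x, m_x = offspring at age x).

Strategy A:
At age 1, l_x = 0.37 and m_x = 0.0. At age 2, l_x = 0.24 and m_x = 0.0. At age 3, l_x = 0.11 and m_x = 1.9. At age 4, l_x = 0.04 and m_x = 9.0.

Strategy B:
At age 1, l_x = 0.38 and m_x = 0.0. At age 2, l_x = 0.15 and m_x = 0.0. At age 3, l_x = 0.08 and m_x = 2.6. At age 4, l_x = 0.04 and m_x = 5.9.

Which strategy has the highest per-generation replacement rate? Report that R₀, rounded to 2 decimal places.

0.57

Strategy A: R₀ = 0.37×0.0 + 0.24×0.0 + 0.11×1.9 + 0.04×9.0 = 0.5690
Strategy B: R₀ = 0.38×0.0 + 0.15×0.0 + 0.08×2.6 + 0.04×5.9 = 0.4440
Highest R₀: strategy A with 0.5690.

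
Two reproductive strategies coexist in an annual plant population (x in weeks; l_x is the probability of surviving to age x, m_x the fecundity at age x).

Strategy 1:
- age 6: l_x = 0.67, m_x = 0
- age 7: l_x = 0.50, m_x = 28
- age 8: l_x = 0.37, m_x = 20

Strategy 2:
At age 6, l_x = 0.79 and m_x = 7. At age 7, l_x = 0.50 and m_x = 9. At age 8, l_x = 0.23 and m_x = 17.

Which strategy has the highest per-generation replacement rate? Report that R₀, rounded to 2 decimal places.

Strategy 1: R₀ = 0.67×0 + 0.50×28 + 0.37×20 = 21.4000
Strategy 2: R₀ = 0.79×7 + 0.50×9 + 0.23×17 = 13.9400
Highest R₀: strategy 1 with 21.4000.

21.40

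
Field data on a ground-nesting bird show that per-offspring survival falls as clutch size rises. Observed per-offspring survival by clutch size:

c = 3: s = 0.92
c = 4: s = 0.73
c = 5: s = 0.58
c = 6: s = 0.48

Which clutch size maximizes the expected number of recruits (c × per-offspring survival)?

4

Expected recruits = c × s(c):
  c=3: 3 × 0.92 = 2.760
  c=4: 4 × 0.73 = 2.920
  c=5: 5 × 0.58 = 2.900
  c=6: 6 × 0.48 = 2.880
Maximum at c = 4 (2.920 recruits).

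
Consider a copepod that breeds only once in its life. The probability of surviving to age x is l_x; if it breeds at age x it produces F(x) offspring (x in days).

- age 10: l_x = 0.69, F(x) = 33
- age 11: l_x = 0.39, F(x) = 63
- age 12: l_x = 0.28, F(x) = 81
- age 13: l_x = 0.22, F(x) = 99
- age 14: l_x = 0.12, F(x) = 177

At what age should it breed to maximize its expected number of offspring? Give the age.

Expected offspring if breeding at age x = l_x × F(x):
  age 10: 0.69 × 33 = 22.770
  age 11: 0.39 × 63 = 24.570
  age 12: 0.28 × 81 = 22.680
  age 13: 0.22 × 99 = 21.780
  age 14: 0.12 × 177 = 21.240
Maximum at age 11 (24.570).

11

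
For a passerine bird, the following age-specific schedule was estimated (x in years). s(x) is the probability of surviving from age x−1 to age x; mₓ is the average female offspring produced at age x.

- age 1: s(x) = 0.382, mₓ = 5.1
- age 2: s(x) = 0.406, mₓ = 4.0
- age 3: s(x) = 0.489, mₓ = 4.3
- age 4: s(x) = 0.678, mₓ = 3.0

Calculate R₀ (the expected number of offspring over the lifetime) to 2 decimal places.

3.05

Survivorship from birth: l_x = s_1·s_2·…·s_x.
  l_1 = 0.38200
  l_2 = 0.15509
  l_3 = 0.07584
  l_4 = 0.05142
R₀ = Σ l_x mₓ:
  age 1: 0.38200 × 5.1 = 1.9482
  age 2: 0.15509 × 4.0 = 0.6204
  age 3: 0.07584 × 4.3 = 0.3261
  age 4: 0.05142 × 3.0 = 0.1543
R₀ = 1.9482 + 0.6204 + 0.3261 + 0.1543 = 3.0489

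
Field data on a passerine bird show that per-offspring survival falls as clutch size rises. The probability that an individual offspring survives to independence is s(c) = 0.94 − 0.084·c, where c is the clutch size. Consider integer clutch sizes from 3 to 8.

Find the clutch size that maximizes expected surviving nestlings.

6

Expected surviving nestlings = c × s(c):
  c=3: 3 × 0.688 = 2.064
  c=4: 4 × 0.604 = 2.416
  c=5: 5 × 0.520 = 2.600
  c=6: 6 × 0.436 = 2.616
  c=7: 7 × 0.352 = 2.464
  c=8: 8 × 0.268 = 2.144
Maximum at c = 6 (2.616 surviving nestlings).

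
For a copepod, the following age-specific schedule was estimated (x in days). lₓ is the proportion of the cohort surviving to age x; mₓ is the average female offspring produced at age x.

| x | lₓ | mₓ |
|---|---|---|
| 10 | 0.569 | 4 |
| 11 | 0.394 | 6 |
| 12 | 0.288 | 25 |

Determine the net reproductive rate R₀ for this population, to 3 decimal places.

R₀ = Σ lₓ mₓ:
  age 10: 0.569 × 4 = 2.2760
  age 11: 0.394 × 6 = 2.3640
  age 12: 0.288 × 25 = 7.2000
R₀ = 2.2760 + 2.3640 + 7.2000 = 11.8400

11.840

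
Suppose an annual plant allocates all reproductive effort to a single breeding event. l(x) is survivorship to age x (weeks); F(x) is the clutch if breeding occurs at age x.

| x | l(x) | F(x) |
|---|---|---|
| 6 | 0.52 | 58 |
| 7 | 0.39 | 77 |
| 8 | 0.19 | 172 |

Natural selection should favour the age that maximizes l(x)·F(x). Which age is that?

Expected offspring if breeding at age x = l(x) × F(x):
  age 6: 0.52 × 58 = 30.160
  age 7: 0.39 × 77 = 30.030
  age 8: 0.19 × 172 = 32.680
Maximum at age 8 (32.680).

8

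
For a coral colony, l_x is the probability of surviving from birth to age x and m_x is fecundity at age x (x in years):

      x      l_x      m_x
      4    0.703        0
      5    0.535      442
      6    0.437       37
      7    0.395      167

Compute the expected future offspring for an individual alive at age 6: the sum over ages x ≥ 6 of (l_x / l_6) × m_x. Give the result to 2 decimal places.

187.95

l_6 = 0.437. Conditional survival from age 6 to x is l_x / l_6.
  x=6: (0.437/0.437) × 37 = 37.0000
  x=7: (0.395/0.437) × 167 = 150.9497
Sum = 37.0000 + 150.9497 = 187.9497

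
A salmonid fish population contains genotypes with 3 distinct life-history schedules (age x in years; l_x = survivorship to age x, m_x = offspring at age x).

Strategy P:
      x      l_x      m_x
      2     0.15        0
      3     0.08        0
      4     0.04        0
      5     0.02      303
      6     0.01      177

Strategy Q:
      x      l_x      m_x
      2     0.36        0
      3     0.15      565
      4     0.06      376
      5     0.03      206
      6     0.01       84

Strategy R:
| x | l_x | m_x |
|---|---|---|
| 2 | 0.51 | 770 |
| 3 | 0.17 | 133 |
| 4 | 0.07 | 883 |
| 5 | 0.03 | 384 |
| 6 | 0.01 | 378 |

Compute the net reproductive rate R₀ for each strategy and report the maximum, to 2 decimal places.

Strategy P: R₀ = 0.15×0 + 0.08×0 + 0.04×0 + 0.02×303 + 0.01×177 = 7.8300
Strategy Q: R₀ = 0.36×0 + 0.15×565 + 0.06×376 + 0.03×206 + 0.01×84 = 114.3300
Strategy R: R₀ = 0.51×770 + 0.17×133 + 0.07×883 + 0.03×384 + 0.01×378 = 492.4200
Highest R₀: strategy R with 492.4200.

492.42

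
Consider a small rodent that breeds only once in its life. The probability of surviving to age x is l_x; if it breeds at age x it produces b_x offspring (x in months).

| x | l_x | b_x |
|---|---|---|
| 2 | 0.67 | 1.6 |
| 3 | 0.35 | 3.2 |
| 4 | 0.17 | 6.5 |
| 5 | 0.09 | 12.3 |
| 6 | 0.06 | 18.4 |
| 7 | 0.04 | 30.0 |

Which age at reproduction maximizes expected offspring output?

Expected offspring if breeding at age x = l_x × b_x:
  age 2: 0.67 × 1.6 = 1.072
  age 3: 0.35 × 3.2 = 1.120
  age 4: 0.17 × 6.5 = 1.105
  age 5: 0.09 × 12.3 = 1.107
  age 6: 0.06 × 18.4 = 1.104
  age 7: 0.04 × 30.0 = 1.200
Maximum at age 7 (1.200).

7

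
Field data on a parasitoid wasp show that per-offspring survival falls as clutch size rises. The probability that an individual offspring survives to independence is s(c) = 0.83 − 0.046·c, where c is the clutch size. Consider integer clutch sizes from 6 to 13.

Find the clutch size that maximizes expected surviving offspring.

9

Expected surviving offspring = c × s(c):
  c=6: 6 × 0.554 = 3.324
  c=7: 7 × 0.508 = 3.556
  c=8: 8 × 0.462 = 3.696
  c=9: 9 × 0.416 = 3.744
  c=10: 10 × 0.370 = 3.700
  c=11: 11 × 0.324 = 3.564
  c=12: 12 × 0.278 = 3.336
  c=13: 13 × 0.232 = 3.016
Maximum at c = 9 (3.744 surviving offspring).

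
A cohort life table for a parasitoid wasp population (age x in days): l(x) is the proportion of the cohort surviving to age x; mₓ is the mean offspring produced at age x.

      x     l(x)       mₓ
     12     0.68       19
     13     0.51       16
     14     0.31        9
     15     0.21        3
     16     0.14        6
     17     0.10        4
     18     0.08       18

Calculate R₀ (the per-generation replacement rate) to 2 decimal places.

R₀ = Σ l(x) mₓ:
  age 12: 0.68 × 19 = 12.9200
  age 13: 0.51 × 16 = 8.1600
  age 14: 0.31 × 9 = 2.7900
  age 15: 0.21 × 3 = 0.6300
  age 16: 0.14 × 6 = 0.8400
  age 17: 0.10 × 4 = 0.4000
  age 18: 0.08 × 18 = 1.4400
R₀ = 12.9200 + 8.1600 + 2.7900 + 0.6300 + 0.8400 + 0.4000 + 1.4400 = 27.1800

27.18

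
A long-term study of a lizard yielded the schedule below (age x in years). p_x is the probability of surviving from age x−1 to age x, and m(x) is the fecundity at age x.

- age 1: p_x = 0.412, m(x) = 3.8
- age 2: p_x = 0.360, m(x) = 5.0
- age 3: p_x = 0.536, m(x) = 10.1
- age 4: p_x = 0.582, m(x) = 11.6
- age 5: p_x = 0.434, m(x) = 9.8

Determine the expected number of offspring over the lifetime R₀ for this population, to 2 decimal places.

3.84

Survivorship from birth: l_x = p_1·p_2·…·p_x.
  l_1 = 0.41200
  l_2 = 0.14832
  l_3 = 0.07950
  l_4 = 0.04627
  l_5 = 0.02008
R₀ = Σ l_x m(x):
  age 1: 0.41200 × 3.8 = 1.5656
  age 2: 0.14832 × 5.0 = 0.7416
  age 3: 0.07950 × 10.1 = 0.8029
  age 4: 0.04627 × 11.6 = 0.5367
  age 5: 0.02008 × 9.8 = 0.1968
R₀ = 1.5656 + 0.7416 + 0.8029 + 0.5367 + 0.1968 = 3.8437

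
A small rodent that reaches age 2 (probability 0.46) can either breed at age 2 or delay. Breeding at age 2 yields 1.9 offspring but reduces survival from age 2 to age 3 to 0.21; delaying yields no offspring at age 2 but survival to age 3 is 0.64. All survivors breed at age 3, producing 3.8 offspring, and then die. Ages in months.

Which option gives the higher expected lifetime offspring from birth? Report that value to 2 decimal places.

1.24

breed at age 2: R₀ = 0.46 × (1.9 + 0.21 × 3.8) = 0.46 × 2.6980 = 1.2411
delay to age 3: R₀ = 0.46 × (0.64 × 3.8) = 0.46 × 2.4320 = 1.1187
Higher: breed at age 2 (1.2411).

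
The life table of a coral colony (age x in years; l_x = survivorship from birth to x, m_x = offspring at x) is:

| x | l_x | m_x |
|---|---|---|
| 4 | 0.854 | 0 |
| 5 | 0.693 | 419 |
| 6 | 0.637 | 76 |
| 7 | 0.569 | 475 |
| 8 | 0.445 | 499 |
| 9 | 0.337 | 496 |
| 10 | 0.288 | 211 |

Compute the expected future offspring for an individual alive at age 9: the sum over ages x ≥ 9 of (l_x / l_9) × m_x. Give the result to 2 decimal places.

676.32

l_9 = 0.337. Conditional survival from age 9 to x is l_x / l_9.
  x=9: (0.337/0.337) × 496 = 496.0000
  x=10: (0.288/0.337) × 211 = 180.3205
Sum = 496.0000 + 180.3205 = 676.3205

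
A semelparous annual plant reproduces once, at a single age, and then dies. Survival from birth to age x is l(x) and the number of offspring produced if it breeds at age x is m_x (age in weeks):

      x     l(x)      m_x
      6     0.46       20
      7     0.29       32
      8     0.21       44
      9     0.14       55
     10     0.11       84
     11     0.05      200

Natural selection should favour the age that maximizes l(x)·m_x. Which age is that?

Expected offspring if breeding at age x = l(x) × m_x:
  age 6: 0.46 × 20 = 9.200
  age 7: 0.29 × 32 = 9.280
  age 8: 0.21 × 44 = 9.240
  age 9: 0.14 × 55 = 7.700
  age 10: 0.11 × 84 = 9.240
  age 11: 0.05 × 200 = 10.000
Maximum at age 11 (10.000).

11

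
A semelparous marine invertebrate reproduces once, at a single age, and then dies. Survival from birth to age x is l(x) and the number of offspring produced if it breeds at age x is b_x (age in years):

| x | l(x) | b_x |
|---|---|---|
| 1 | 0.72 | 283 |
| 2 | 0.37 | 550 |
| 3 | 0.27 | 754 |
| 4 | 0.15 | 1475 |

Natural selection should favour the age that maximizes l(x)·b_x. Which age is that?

Expected offspring if breeding at age x = l(x) × b_x:
  age 1: 0.72 × 283 = 203.760
  age 2: 0.37 × 550 = 203.500
  age 3: 0.27 × 754 = 203.580
  age 4: 0.15 × 1475 = 221.250
Maximum at age 4 (221.250).

4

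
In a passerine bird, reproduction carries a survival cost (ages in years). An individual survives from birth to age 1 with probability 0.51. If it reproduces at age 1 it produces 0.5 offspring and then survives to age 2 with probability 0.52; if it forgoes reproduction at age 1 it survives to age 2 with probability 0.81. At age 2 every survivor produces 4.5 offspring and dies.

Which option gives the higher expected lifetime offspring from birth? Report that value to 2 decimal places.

breed at age 1: R₀ = 0.51 × (0.5 + 0.52 × 4.5) = 0.51 × 2.8400 = 1.4484
delay to age 2: R₀ = 0.51 × (0.81 × 4.5) = 0.51 × 3.6450 = 1.8590
Higher: delay to age 2 (1.8590).

1.86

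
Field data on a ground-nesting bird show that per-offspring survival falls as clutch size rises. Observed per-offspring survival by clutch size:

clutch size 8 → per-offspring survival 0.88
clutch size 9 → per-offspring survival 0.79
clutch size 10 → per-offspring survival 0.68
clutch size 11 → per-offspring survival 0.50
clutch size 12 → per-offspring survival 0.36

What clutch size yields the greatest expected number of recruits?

9

Expected recruits = c × s(c):
  c=8: 8 × 0.88 = 7.040
  c=9: 9 × 0.79 = 7.110
  c=10: 10 × 0.68 = 6.800
  c=11: 11 × 0.50 = 5.500
  c=12: 12 × 0.36 = 4.320
Maximum at c = 9 (7.110 recruits).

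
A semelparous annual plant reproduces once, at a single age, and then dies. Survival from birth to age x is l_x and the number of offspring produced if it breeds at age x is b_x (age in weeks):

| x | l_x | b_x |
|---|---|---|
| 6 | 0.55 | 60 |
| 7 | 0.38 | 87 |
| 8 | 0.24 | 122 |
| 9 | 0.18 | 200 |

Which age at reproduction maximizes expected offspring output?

9

Expected offspring if breeding at age x = l_x × b_x:
  age 6: 0.55 × 60 = 33.000
  age 7: 0.38 × 87 = 33.060
  age 8: 0.24 × 122 = 29.280
  age 9: 0.18 × 200 = 36.000
Maximum at age 9 (36.000).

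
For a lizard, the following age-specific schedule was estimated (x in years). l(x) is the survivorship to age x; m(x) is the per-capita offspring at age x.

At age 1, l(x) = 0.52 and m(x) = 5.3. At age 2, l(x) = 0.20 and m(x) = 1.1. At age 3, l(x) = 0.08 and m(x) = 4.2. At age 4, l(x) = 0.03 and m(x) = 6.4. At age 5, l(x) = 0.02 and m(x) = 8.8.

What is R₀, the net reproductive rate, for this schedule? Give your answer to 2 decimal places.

3.68

R₀ = Σ l(x) m(x):
  age 1: 0.52 × 5.3 = 2.7560
  age 2: 0.20 × 1.1 = 0.2200
  age 3: 0.08 × 4.2 = 0.3360
  age 4: 0.03 × 6.4 = 0.1920
  age 5: 0.02 × 8.8 = 0.1760
R₀ = 2.7560 + 0.2200 + 0.3360 + 0.1920 + 0.1760 = 3.6800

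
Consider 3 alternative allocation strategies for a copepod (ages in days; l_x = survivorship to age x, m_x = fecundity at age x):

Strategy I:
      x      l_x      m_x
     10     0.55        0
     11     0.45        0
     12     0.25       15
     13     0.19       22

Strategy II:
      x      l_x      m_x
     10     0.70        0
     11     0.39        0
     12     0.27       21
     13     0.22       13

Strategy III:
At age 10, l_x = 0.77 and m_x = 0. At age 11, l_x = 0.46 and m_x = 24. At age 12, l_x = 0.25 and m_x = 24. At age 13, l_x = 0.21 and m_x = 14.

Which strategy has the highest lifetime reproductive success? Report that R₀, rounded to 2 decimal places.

19.98

Strategy I: R₀ = 0.55×0 + 0.45×0 + 0.25×15 + 0.19×22 = 7.9300
Strategy II: R₀ = 0.70×0 + 0.39×0 + 0.27×21 + 0.22×13 = 8.5300
Strategy III: R₀ = 0.77×0 + 0.46×24 + 0.25×24 + 0.21×14 = 19.9800
Highest R₀: strategy III with 19.9800.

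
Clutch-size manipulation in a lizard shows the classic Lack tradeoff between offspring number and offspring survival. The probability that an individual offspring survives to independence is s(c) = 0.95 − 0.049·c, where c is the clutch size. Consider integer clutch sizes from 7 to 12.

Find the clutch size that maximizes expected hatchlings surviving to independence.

10

Expected hatchlings surviving to independence = c × s(c):
  c=7: 7 × 0.607 = 4.249
  c=8: 8 × 0.558 = 4.464
  c=9: 9 × 0.509 = 4.581
  c=10: 10 × 0.460 = 4.600
  c=11: 11 × 0.411 = 4.521
  c=12: 12 × 0.362 = 4.344
Maximum at c = 10 (4.600 hatchlings surviving to independence).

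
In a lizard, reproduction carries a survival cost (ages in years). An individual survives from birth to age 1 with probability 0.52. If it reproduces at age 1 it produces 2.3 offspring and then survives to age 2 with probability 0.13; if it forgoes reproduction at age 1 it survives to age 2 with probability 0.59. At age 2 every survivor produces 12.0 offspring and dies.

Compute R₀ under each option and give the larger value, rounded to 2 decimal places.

3.68

breed at age 1: R₀ = 0.52 × (2.3 + 0.13 × 12.0) = 0.52 × 3.8600 = 2.0072
delay to age 2: R₀ = 0.52 × (0.59 × 12.0) = 0.52 × 7.0800 = 3.6816
Higher: delay to age 2 (3.6816).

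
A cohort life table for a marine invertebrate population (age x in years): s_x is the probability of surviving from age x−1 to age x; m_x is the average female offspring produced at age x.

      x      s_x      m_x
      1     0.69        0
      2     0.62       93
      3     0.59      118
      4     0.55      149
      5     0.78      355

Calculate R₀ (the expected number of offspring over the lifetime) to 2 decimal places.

Survivorship from birth: l_x = s_1·s_2·…·s_x.
  l_1 = 0.69000
  l_2 = 0.42780
  l_3 = 0.25240
  l_4 = 0.13882
  l_5 = 0.10828
R₀ = Σ l_x m_x:
  age 1: 0.69000 × 0 = 0.0000
  age 2: 0.42780 × 93 = 39.7854
  age 3: 0.25240 × 118 = 29.7832
  age 4: 0.13882 × 149 = 20.6842
  age 5: 0.10828 × 355 = 38.4394
R₀ = 0.0000 + 39.7854 + 29.7832 + 20.6842 + 38.4394 = 128.6922

128.69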